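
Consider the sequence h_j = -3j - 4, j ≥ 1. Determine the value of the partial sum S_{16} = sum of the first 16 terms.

Over j = 1..16: Σj = 136.
Total = (-3)·136 + (-4)·16 = -472.

-472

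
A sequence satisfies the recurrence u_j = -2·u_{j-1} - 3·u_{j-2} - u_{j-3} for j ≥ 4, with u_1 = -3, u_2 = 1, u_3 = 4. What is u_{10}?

Iterate the recurrence:
u_4 = -8; u_5 = 3; u_6 = 14; u_7 = -29; u_8 = 13; u_9 = 47; u_{10} = -104.

-104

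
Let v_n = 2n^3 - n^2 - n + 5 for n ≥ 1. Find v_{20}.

v_{20} = 2·20^3 - 1·20^2 - 1·20 + 5 = 15585.

15585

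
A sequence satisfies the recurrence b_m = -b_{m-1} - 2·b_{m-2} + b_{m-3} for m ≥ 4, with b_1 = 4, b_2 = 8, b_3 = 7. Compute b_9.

160

Step forward from the initial values:
b_4 = -19;  b_5 = 13;  b_6 = 32;  b_7 = -77;  b_8 = 26;  b_9 = 160.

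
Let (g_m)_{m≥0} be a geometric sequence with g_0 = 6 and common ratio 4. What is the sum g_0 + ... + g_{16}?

g_m = 6·4^(m-0).
S = 6·(4^17 - 1)/(4 - 1) = 6·(17179869184 - 1)/(3) = 34359738366.

34359738366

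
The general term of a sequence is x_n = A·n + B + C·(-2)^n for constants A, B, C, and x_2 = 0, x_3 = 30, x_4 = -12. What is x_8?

The three given values yield: 2A + B + 4C = 0; 3A + B - 8C = 30; 4A + B + 16C = -12.
Subtracting the first from the second: A - 12C = 30.
Subtracting the second from the third: A + 24C = -42.
Solving: C = -2, A = 6, then B = -4.
Therefore x_8 = 48 + (-4) + (-2)·256 = -468.

-468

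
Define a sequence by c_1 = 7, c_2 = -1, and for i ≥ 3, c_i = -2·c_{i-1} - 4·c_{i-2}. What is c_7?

448

Compute successive terms:
c_3 = -26  c_4 = 56  c_5 = -8  c_6 = -208  c_7 = 448.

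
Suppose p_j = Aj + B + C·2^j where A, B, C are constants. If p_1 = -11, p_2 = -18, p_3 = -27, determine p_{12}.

At j = 1, 2, 3: A + B + 2C = -11; 2A + B + 4C = -18; 3A + B + 8C = -27.
Subtracting the first from the second: A + 2C = -7.
Subtracting the second from the third: A + 4C = -9.
Solving: C = -1, A = -5, then B = -4.
So p_j = -5·j + (-4) + (-1)·2^j; at j=12 this is -4160.

-4160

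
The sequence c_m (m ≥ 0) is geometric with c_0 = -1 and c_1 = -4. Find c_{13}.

-67108864

Common ratio r = 4.
c_m = (-1)·4^(m-0).
c_{13} = (-1)·4^13 = -67108864.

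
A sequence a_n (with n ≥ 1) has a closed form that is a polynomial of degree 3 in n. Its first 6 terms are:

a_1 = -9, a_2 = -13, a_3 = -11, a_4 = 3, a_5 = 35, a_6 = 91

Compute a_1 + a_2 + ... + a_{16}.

13656

1st diffs: -4, 2, 14, 32, 56.
2nd diffs: 6, 12, 18, 24.
3rd diffs: 6, 6, 6 (constant).
So a_n = n^3 - 3n^2 - 2n - 5.
Continuing: …, 177, 299, 463, 675, …, a_{16} = 3291.
Summing n = 1..16 (16 terms) gives 13656.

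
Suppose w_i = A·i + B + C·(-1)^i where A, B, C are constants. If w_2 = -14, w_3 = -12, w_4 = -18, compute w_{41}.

Plug in i = 2, 3, 4: 2A + B + C = -14; 3A + B - C = -12; 4A + B + C = -18.
Subtracting the first from the second: A - 2C = 2.
Subtracting the second from the third: A + 2C = -6.
Solving: C = -2, A = -2, then B = -8.
Therefore w_{41} = -82 + (-8) + (-2)·(-1) = -88.

-88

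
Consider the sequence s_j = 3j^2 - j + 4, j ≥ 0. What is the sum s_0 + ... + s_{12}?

1924

Over j = 0..12: Σj = 78, Σj² = 650.
Total = (3)·650 + (-1)·78 + (4)·13 = 1924.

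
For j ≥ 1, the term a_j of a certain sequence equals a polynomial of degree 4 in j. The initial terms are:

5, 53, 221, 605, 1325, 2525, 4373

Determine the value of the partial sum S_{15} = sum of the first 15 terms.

1st diffs: 48, 168, 384, 720, 1200, 1848.
2nd diffs: 120, 216, 336, 480, 648.
3rd diffs: 96, 120, 144, 168.
4th diffs: 24, 24, 24 (constant).
So a_j = j^4 + 6j^3 - j^2 - 6j + 5.
Continuing: …, 7061, 10805, 15845, 22445, …, a_{15} = 70565.
Summing j = 1..15 (15 terms) gives 262827.

262827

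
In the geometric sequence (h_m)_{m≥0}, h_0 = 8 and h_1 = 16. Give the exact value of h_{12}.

Common ratio r = 2.
h_m = 8·2^(m-0).
h_{12} = 8·2^12 = 32768.

32768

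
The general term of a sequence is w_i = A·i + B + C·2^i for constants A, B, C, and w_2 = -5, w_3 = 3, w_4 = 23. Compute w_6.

Write the equations: 2A + B + 4C = -5; 3A + B + 8C = 3; 4A + B + 16C = 23.
Subtracting the first from the second: A + 4C = 8.
Subtracting the second from the third: A + 8C = 20.
Solving: C = 3, A = -4, then B = -9.
So w_i = -4·i + (-9) + 3·2^i; at i=6 this is 159.

159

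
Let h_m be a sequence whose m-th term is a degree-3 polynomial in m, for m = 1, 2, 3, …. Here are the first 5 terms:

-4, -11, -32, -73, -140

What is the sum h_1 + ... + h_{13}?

-8892

1st diffs: -7, -21, -41, -67.
2nd diffs: -14, -20, -26.
3rd diffs: -6, -6 (constant).
Newton forward-difference form: h_m = -4 + (-7)·C(m-1,1) + (-14)·C(m-1,2) + (-6)·C(m-1,3).
Continuing: …, -239, -376, -557, -788, …, h_{13} = -2332.
Summing m = 1..13 (13 terms) gives -8892.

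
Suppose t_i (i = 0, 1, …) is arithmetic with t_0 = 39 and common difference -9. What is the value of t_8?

t_i = 39 + (i - 0)·(-9).
t_8 = 39 + 8·(-9) = -33.

-33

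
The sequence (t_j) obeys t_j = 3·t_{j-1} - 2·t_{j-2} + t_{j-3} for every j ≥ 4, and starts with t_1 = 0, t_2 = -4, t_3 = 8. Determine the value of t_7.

t_4 = 32;  t_5 = 76;  t_6 = 172;  t_7 = 396.

396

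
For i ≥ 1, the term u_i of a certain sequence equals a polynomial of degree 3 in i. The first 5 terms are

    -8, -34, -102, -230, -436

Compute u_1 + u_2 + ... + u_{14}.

1st diffs: -26, -68, -128, -206.
2nd diffs: -42, -60, -78.
3rd diffs: -18, -18 (constant).
So u_i = -3i^3 - 3i^2 + 4i - 6.
Continuing: …, -738, -1154, -1702, -2400, …, u_{14} = -8770.
Summing i = 1..14 (14 terms) gives -35784.

-35784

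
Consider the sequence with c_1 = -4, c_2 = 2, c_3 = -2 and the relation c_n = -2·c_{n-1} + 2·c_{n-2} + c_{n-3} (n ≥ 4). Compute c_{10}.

Iterate the recurrence:
c_4 = 4  c_5 = -10  c_6 = 26  c_7 = -68  c_8 = 178  c_9 = -466  c_{10} = 1220.

1220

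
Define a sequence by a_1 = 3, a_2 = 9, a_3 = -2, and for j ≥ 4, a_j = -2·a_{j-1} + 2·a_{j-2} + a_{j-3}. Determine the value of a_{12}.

Applying the relation repeatedly:
a_4 = 25;  a_5 = -45;  a_6 = 138;  a_7 = -341;  a_8 = 913;  a_9 = -2370;  a_{10} = 6225;  a_{11} = -16277;  a_{12} = 42634.

42634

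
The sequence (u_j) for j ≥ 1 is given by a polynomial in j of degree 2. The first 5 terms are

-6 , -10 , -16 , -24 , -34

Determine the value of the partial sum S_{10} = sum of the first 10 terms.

1st diffs: -4, -6, -8, -10.
2nd diffs: -2, -2, -2 (constant).
So u_j = -j^2 - j - 4.
Continuing: …, -46, -60, -76, -94, …, u_{10} = -114.
Summing j = 1..10 (10 terms) gives -480.

-480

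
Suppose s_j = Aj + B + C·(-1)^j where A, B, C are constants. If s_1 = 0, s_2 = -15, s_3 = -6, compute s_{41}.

At j = 1, 2, 3: A + B - C = 0; 2A + B + C = -15; 3A + B - C = -6.
Subtracting the first from the second: A + 2C = -15.
Subtracting the second from the third: A - 2C = 9.
Solving: C = -6, A = -3, then B = -3.
So s_j = -3·j + (-3) + (-6)·(-1)^j; at j=41 this is -120.

-120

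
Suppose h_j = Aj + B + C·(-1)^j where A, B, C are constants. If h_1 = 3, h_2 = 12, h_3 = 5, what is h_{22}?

32

The three given values yield: A + B - C = 3; 2A + B + C = 12; 3A + B - C = 5.
Subtracting the first from the second: A + 2C = 9.
Subtracting the second from the third: A - 2C = -7.
Solving: C = 4, A = 1, then B = 6.
Hence h_{22} = 1·22 + 6 + 4·1 = 32.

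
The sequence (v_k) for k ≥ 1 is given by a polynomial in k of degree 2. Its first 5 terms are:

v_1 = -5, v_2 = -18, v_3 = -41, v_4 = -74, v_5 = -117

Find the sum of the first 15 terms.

1st diffs: -13, -23, -33, -43.
2nd diffs: -10, -10, -10 (constant).
Newton forward-difference form: v_k = -5 + (-13)·C(k-1,1) + (-10)·C(k-1,2).
Continuing: …, -170, -233, -306, -389, …, v_{15} = -1097.
Summing k = 1..15 (15 terms) gives -5990.

-5990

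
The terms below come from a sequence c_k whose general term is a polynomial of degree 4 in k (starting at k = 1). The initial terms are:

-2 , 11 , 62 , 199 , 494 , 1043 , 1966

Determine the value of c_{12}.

18071

1st diffs: 13, 51, 137, 295, 549, 923.
2nd diffs: 38, 86, 158, 254, 374.
3rd diffs: 48, 72, 96, 120.
4th diffs: 24, 24, 24 (constant).
Newton forward-difference form: c_k = -2 + 13·C(k-1,1) + 38·C(k-1,2) + 48·C(k-1,3) + 24·C(k-1,4).
At k = 12: k-1 = 11, so c_{12} = -2 + 143 + 2090 + 7920 + 7920 = 18071.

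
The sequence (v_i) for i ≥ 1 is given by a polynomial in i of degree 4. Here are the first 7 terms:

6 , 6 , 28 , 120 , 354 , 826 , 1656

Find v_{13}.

1st diffs: 0, 22, 92, 234, 472, 830.
2nd diffs: 22, 70, 142, 238, 358.
3rd diffs: 48, 72, 96, 120.
4th diffs: 24, 24, 24 (constant).
So v_i = i^4 - 2i^3 - 2i^2 + 5i + 4.
Evaluating at i = 13 gives v_{13} = 23898.

23898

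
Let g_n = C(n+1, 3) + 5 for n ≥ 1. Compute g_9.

C(10, 3) = 120, so g_9 = 125.

125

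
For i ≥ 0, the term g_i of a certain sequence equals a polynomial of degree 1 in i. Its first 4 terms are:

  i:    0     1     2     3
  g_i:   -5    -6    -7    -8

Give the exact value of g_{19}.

-24

1st diffs: -1, -1, -1 (constant).
So g_i = -i - 5.
Evaluating at i = 19 gives g_{19} = -24.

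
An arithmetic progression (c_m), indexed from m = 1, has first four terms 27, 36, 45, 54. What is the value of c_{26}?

252

Common difference d = 9.
c_m = 27 + (m - 1)·9.
c_{26} = 27 + 25·9 = 252.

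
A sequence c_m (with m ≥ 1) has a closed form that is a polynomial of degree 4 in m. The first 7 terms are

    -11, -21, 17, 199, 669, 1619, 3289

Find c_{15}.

1st diffs: -10, 38, 182, 470, 950, 1670.
2nd diffs: 48, 144, 288, 480, 720.
3rd diffs: 96, 144, 192, 240.
4th diffs: 48, 48, 48 (constant).
Newton forward-difference form: c_m = -11 + (-10)·C(m-1,1) + 48·C(m-1,2) + 96·C(m-1,3) + 48·C(m-1,4).
At m = 15: m-1 = 14, so c_{15} = -11 - 140 + 4368 + 34944 + 48048 = 87209.

87209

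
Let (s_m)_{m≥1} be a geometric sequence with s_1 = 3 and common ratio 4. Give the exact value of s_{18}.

51539607552

s_m = 3·4^(m-1).
s_{18} = 3·4^17 = 51539607552.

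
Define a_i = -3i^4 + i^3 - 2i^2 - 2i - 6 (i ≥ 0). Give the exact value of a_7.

-6978

a_7 = -3·7^4 + 1·7^3 - 2·7^2 - 2·7 - 6 = -6978.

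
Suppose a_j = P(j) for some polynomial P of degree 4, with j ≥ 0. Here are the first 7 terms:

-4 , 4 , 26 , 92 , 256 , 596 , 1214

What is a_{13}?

26932

1st diffs: 8, 22, 66, 164, 340, 618.
2nd diffs: 14, 44, 98, 176, 278.
3rd diffs: 30, 54, 78, 102.
4th diffs: 24, 24, 24 (constant).
So a_j = j^4 - j^3 + 3j^2 + 5j - 4.
Evaluating at j = 13 gives a_{13} = 26932.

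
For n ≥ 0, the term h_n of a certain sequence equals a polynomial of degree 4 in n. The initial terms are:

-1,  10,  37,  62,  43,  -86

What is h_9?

1st diffs: 11, 27, 25, -19, -129.
2nd diffs: 16, -2, -44, -110.
3rd diffs: -18, -42, -66.
4th diffs: -24, -24 (constant).
So h_n = -n^4 + 3n^3 + 6n^2 + 3n - 1.
Evaluating at n = 9 gives h_9 = -3862.

-3862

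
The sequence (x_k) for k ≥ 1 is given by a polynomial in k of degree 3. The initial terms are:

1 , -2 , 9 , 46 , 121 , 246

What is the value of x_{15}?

1st diffs: -3, 11, 37, 75, 125.
2nd diffs: 14, 26, 38, 50.
3rd diffs: 12, 12, 12 (constant).
So x_k = 2k^3 - 5k^2 - 2k + 6.
Evaluating at k = 15 gives x_{15} = 5601.

5601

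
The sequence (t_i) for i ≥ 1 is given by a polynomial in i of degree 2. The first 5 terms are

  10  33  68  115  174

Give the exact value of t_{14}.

1245

1st diffs: 23, 35, 47, 59.
2nd diffs: 12, 12, 12 (constant).
Newton forward-difference form: t_i = 10 + 23·C(i-1,1) + 12·C(i-1,2).
At i = 14: i-1 = 13, so t_{14} = 10 + 299 + 936 = 1245.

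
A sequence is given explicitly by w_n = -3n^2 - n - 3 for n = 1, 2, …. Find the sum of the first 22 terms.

Over n = 1..22: Σn = 253, Σn² = 3795.
Total = (-3)·3795 + (-1)·253 + (-3)·22 = -11704.

-11704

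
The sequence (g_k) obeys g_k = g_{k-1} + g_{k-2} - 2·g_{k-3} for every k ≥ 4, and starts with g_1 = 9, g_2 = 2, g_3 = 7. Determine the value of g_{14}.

54

g_4 = -9, g_5 = -6, g_6 = -29, …, g_{11} = 82, g_{12} = 75, g_{13} = 143, g_{14} = 54.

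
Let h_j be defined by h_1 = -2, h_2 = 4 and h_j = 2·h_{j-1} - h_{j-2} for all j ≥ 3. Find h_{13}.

Iterate the recurrence:
h_3 = 10  h_4 = 16  h_5 = 22  …  h_{10} = 52  h_{11} = 58  h_{12} = 64  h_{13} = 70.
(Characteristic roots are 1 and 1.)

70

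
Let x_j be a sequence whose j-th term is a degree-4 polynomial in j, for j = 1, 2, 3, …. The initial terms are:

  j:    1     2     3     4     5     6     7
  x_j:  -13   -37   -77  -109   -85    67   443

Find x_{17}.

54803

1st diffs: -24, -40, -32, 24, 152, 376.
2nd diffs: -16, 8, 56, 128, 224.
3rd diffs: 24, 48, 72, 96.
4th diffs: 24, 24, 24 (constant).
Newton forward-difference form: x_j = -13 + (-24)·C(j-1,1) + (-16)·C(j-1,2) + 24·C(j-1,3) + 24·C(j-1,4).
At j = 17: j-1 = 16, so x_{17} = -13 - 384 - 1920 + 13440 + 43680 = 54803.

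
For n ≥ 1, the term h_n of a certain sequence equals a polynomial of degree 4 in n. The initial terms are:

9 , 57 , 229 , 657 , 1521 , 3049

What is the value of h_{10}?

22041

1st diffs: 48, 172, 428, 864, 1528.
2nd diffs: 124, 256, 436, 664.
3rd diffs: 132, 180, 228.
4th diffs: 48, 48 (constant).
So h_n = 2n^4 + 2n^3 + 4n + 1.
Evaluating at n = 10 gives h_{10} = 22041.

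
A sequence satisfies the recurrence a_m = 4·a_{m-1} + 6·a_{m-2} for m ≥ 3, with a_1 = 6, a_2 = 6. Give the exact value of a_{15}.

a_3 = 60; a_4 = 276; a_5 = 1464; …; a_{12} = 142327104; a_{13} = 734732160; a_{14} = 3792891264; a_{15} = 19579958016.

19579958016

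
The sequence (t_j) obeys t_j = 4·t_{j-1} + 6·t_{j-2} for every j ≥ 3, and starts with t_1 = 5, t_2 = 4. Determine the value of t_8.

151552

Step forward from the initial values:
t_3 = 46, t_4 = 208, t_5 = 1108, t_6 = 5680, t_7 = 29368, t_8 = 151552.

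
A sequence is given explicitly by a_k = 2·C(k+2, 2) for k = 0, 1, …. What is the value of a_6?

56

C(8, 2) = 28, so a_6 = 56.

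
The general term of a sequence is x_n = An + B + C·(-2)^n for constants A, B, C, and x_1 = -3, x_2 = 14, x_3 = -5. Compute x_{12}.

8248

Plug in n = 1, 2, 3: A + B - 2C = -3; 2A + B + 4C = 14; 3A + B - 8C = -5.
Subtracting the first from the second: A + 6C = 17.
Subtracting the second from the third: A - 12C = -19.
Solving: C = 2, A = 5, then B = -4.
Therefore x_{12} = 60 + (-4) + 2·4096 = 8248.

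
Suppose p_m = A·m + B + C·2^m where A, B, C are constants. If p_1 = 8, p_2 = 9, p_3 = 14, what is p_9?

At m = 1, 2, 3: A + B + 2C = 8; 2A + B + 4C = 9; 3A + B + 8C = 14.
Subtracting the first from the second: A + 2C = 1.
Subtracting the second from the third: A + 4C = 5.
Solving: C = 2, A = -3, then B = 7.
Hence p_9 = -3·9 + 7 + 2·512 = 1004.

1004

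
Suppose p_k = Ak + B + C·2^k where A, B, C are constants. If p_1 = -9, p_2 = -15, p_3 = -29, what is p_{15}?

Plug in k = 1, 2, 3: A + B + 2C = -9; 2A + B + 4C = -15; 3A + B + 8C = -29.
Subtracting the first from the second: A + 2C = -6.
Subtracting the second from the third: A + 4C = -14.
Solving: C = -4, A = 2, then B = -3.
Therefore p_{15} = 30 + (-3) + (-4)·32768 = -131045.

-131045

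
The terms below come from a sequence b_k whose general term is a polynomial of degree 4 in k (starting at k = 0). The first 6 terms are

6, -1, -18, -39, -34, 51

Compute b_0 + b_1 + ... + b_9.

5853

1st diffs: -7, -17, -21, 5, 85.
2nd diffs: -10, -4, 26, 80.
3rd diffs: 6, 30, 54.
4th diffs: 24, 24 (constant).
Newton forward-difference form: b_k = 6 + (-7)·C(k,1) + (-10)·C(k,2) + 6·C(k,3) + 24·C(k,4).
Continuing: 294, 797, 1686, 3111.
Summing k = 0..9 (10 terms) gives 5853.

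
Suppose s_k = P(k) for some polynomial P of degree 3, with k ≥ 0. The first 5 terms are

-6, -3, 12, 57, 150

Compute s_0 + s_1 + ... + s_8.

1st diffs: 3, 15, 45, 93.
2nd diffs: 12, 30, 48.
3rd diffs: 18, 18 (constant).
So s_k = 3k^3 - 3k^2 + 3k - 6.
Continuing: 309, 552, 897, 1362.
Summing k = 0..8 (9 terms) gives 3330.

3330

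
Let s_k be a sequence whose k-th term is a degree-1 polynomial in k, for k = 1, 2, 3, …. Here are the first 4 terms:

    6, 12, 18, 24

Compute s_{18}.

108

1st diffs: 6, 6, 6 (constant).
So s_k = 6k.
Evaluating at k = 18 gives s_{18} = 108.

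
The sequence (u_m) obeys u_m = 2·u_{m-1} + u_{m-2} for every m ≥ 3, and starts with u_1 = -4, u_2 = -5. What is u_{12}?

-38217

Iterate the recurrence:
u_3 = -14  u_4 = -33  u_5 = -80  u_6 = -193  u_7 = -466  u_8 = -1125  u_9 = -2716  u_{10} = -6557  u_{11} = -15830  u_{12} = -38217.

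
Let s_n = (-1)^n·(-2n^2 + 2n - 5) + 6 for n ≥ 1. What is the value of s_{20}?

-759

(-1)^20 = 1; -2n^2 + 2n - 5 at n=20 is -765; so s_{20} = -759.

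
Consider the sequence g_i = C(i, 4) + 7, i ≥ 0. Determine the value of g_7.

42

C(7, 4) = 35, so g_7 = 42.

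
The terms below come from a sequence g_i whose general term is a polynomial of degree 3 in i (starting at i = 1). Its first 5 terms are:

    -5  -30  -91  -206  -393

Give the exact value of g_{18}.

1st diffs: -25, -61, -115, -187.
2nd diffs: -36, -54, -72.
3rd diffs: -18, -18 (constant).
So g_i = -3i^3 - 4i + 2.
Evaluating at i = 18 gives g_{18} = -17566.

-17566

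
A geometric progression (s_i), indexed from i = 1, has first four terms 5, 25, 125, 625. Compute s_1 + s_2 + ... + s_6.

19530

Common ratio r = 5.
s_i = 5·5^(i-1).
S = 5·(5^6 - 1)/(5 - 1) = 5·(15625 - 1)/(4) = 19530.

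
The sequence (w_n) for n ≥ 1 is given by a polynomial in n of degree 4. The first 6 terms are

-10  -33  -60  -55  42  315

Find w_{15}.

1st diffs: -23, -27, 5, 97, 273.
2nd diffs: -4, 32, 92, 176.
3rd diffs: 36, 60, 84.
4th diffs: 24, 24 (constant).
Newton forward-difference form: w_n = -10 + (-23)·C(n-1,1) + (-4)·C(n-1,2) + 36·C(n-1,3) + 24·C(n-1,4).
At n = 15: n-1 = 14, so w_{15} = -10 - 322 - 364 + 13104 + 24024 = 36432.

36432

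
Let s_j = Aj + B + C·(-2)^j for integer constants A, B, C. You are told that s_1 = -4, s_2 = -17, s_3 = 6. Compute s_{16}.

The three given values yield: A + B - 2C = -4; 2A + B + 4C = -17; 3A + B - 8C = 6.
Subtracting the first from the second: A + 6C = -13.
Subtracting the second from the third: A - 12C = 23.
Solving: C = -2, A = -1, then B = -7.
Therefore s_{16} = -16 + (-7) + (-2)·65536 = -131095.

-131095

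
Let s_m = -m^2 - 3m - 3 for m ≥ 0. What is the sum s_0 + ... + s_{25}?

-6578

Over m = 0..25: Σm = 325, Σm² = 5525.
Total = (-1)·5525 + (-3)·325 + (-3)·26 = -6578.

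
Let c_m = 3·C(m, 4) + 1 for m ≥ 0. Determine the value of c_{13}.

2146

C(13, 4) = 715, so c_{13} = 2146.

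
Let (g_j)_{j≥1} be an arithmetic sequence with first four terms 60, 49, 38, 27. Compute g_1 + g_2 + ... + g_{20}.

-890

Common difference d = -11.
g_j = 60 + (j - 1)·(-11).
g_{20} = -149; S = 20·(60 + (-149))/2 = -890.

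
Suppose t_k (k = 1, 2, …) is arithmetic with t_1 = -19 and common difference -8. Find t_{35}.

t_k = -19 + (k - 1)·(-8).
t_{35} = -19 + 34·(-8) = -291.

-291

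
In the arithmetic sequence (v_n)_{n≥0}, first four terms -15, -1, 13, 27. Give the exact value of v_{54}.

741

Common difference d = 14.
v_n = -15 + (n - 0)·14.
v_{54} = -15 + 54·14 = 741.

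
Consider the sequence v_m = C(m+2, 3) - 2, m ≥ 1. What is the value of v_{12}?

362

C(14, 3) = 364, so v_{12} = 362.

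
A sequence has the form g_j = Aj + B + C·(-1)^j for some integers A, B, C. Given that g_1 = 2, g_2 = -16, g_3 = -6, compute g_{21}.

At j = 1, 2, 3: A + B - C = 2; 2A + B + C = -16; 3A + B - C = -6.
Subtracting the first from the second: A + 2C = -18.
Subtracting the second from the third: A - 2C = 10.
Solving: C = -7, A = -4, then B = -1.
Therefore g_{21} = -84 + (-1) + (-7)·(-1) = -78.

-78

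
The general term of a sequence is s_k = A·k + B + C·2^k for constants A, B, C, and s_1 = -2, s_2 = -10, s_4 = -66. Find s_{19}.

-2621396

Write the equations: A + B + 2C = -2; 2A + B + 4C = -10; 4A + B + 16C = -66.
Subtracting the first from the second: A + 2C = -8.
Subtracting the second from the third: 2A + 12C = -56.
Solving: C = -5, A = 2, then B = 6.
Therefore s_{19} = 38 + 6 + (-5)·524288 = -2621396.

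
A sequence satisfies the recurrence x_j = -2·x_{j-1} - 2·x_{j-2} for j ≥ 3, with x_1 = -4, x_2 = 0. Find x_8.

64

Compute successive terms:
x_3 = 8  x_4 = -16  x_5 = 16  x_6 = 0  x_7 = -32  x_8 = 64.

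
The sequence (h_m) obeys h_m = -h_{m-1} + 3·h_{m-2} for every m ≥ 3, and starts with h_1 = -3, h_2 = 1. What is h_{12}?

13114

h_3 = -10, h_4 = 13, h_5 = -43, h_6 = 82, h_7 = -211, h_8 = 457, h_9 = -1090, h_{10} = 2461, h_{11} = -5731, h_{12} = 13114.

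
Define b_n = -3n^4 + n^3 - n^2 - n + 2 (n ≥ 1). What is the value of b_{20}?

b_{20} = -3·20^4 + 1·20^3 - 1·20^2 - 1·20 + 2 = -472418.

-472418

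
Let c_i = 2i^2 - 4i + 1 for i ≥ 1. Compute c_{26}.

c_{26} = 2·26^2 - 4·26 + 1 = 1249.

1249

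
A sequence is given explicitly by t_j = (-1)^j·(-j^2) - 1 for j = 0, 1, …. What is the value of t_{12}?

-145

(-1)^12 = 1; -j^2 at j=12 is -144; so t_{12} = -145.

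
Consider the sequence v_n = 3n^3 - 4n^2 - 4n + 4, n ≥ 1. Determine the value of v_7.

809

v_7 = 3·7^3 - 4·7^2 - 4·7 + 4 = 809.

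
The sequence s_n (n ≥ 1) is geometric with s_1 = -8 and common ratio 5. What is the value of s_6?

s_n = (-8)·5^(n-1).
s_6 = (-8)·5^5 = -25000.

-25000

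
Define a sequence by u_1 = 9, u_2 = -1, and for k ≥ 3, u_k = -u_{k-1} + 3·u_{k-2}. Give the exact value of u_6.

-208

Iterate the recurrence:
u_3 = 28;  u_4 = -31;  u_5 = 115;  u_6 = -208.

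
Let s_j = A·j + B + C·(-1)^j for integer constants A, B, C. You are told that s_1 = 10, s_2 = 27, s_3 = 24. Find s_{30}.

223

The three given values yield: A + B - C = 10; 2A + B + C = 27; 3A + B - C = 24.
Subtracting the first from the second: A + 2C = 17.
Subtracting the second from the third: A - 2C = -3.
Solving: C = 5, A = 7, then B = 8.
Therefore s_{30} = 210 + 8 + 5·1 = 223.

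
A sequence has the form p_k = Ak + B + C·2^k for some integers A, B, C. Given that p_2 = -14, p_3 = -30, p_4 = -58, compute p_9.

-1566

The three given values yield: 2A + B + 4C = -14; 3A + B + 8C = -30; 4A + B + 16C = -58.
Subtracting the first from the second: A + 4C = -16.
Subtracting the second from the third: A + 8C = -28.
Solving: C = -3, A = -4, then B = 6.
So p_k = -4·k + 6 + (-3)·2^k; at k=9 this is -1566.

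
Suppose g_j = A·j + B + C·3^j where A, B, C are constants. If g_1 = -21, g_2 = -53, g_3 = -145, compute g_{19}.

-5811307377

At j = 1, 2, 3: A + B + 3C = -21; 2A + B + 9C = -53; 3A + B + 27C = -145.
Subtracting the first from the second: A + 6C = -32.
Subtracting the second from the third: A + 18C = -92.
Solving: C = -5, A = -2, then B = -4.
Therefore g_{19} = -38 + (-4) + (-5)·1162261467 = -5811307377.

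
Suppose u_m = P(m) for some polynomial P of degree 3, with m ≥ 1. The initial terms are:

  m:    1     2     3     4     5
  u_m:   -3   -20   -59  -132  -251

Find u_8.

-1004

1st diffs: -17, -39, -73, -119.
2nd diffs: -22, -34, -46.
3rd diffs: -12, -12 (constant).
Newton forward-difference form: u_m = -3 + (-17)·C(m-1,1) + (-22)·C(m-1,2) + (-12)·C(m-1,3).
At m = 8: m-1 = 7, so u_8 = -3 - 119 - 462 - 420 = -1004.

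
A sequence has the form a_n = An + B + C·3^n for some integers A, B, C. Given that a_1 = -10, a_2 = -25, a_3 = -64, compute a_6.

At n = 1, 2, 3: A + B + 3C = -10; 2A + B + 9C = -25; 3A + B + 27C = -64.
Subtracting the first from the second: A + 6C = -15.
Subtracting the second from the third: A + 18C = -39.
Solving: C = -2, A = -3, then B = -1.
So a_n = -3·n + (-1) + (-2)·3^n; at n=6 this is -1477.

-1477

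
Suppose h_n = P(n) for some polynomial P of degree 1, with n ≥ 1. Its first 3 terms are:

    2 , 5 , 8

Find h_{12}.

35

1st diffs: 3, 3 (constant).
So h_n = 3n - 1.
Evaluating at n = 12 gives h_{12} = 35.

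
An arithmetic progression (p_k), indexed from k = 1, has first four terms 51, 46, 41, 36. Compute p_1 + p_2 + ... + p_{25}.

Common difference d = -5.
p_k = 51 + (k - 1)·(-5).
p_{25} = -69; S = 25·(51 + (-69))/2 = -225.

-225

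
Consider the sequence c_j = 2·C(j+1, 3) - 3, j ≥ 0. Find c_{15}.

1117

C(16, 3) = 560, so c_{15} = 1117.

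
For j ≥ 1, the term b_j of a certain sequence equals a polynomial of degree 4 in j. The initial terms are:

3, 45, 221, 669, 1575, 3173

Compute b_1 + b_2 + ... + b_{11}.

92169

1st diffs: 42, 176, 448, 906, 1598.
2nd diffs: 134, 272, 458, 692.
3rd diffs: 138, 186, 234.
4th diffs: 48, 48 (constant).
Newton forward-difference form: b_j = 3 + 42·C(j-1,1) + 134·C(j-1,2) + 138·C(j-1,3) + 48·C(j-1,4).
Continuing: …, 5745, 9621, 15179, 22845, …, b_{11} = 33093.
Summing j = 1..11 (11 terms) gives 92169.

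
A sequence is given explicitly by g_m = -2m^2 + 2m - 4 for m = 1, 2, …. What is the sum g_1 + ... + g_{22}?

Over m = 1..22: Σm = 253, Σm² = 3795.
Total = (-2)·3795 + (2)·253 + (-4)·22 = -7172.

-7172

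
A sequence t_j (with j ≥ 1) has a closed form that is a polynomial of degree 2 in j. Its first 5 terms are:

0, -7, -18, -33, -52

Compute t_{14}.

1st diffs: -7, -11, -15, -19.
2nd diffs: -4, -4, -4 (constant).
So t_j = -2j^2 - j + 3.
Evaluating at j = 14 gives t_{14} = -403.

-403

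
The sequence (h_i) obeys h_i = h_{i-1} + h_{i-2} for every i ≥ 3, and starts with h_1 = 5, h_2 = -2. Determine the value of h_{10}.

Compute successive terms:
h_3 = 3;  h_4 = 1;  h_5 = 4;  h_6 = 5;  h_7 = 9;  h_8 = 14;  h_9 = 23;  h_{10} = 37.

37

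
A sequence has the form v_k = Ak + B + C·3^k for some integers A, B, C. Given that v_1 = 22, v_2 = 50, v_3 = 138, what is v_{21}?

52301765982

Plug in k = 1, 2, 3: A + B + 3C = 22; 2A + B + 9C = 50; 3A + B + 27C = 138.
Subtracting the first from the second: A + 6C = 28.
Subtracting the second from the third: A + 18C = 88.
Solving: C = 5, A = -2, then B = 9.
Therefore v_{21} = -42 + 9 + 5·10460353203 = 52301765982.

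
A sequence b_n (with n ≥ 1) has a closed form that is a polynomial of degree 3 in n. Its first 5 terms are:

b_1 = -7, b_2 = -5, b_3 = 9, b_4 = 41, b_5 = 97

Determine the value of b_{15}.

1st diffs: 2, 14, 32, 56.
2nd diffs: 12, 18, 24.
3rd diffs: 6, 6 (constant).
Newton forward-difference form: b_n = -7 + 2·C(n-1,1) + 12·C(n-1,2) + 6·C(n-1,3).
At n = 15: n-1 = 14, so b_{15} = -7 + 28 + 1092 + 2184 = 3297.

3297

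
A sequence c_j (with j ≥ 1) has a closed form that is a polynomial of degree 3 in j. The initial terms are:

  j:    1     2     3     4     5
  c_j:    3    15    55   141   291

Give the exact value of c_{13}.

1st diffs: 12, 40, 86, 150.
2nd diffs: 28, 46, 64.
3rd diffs: 18, 18 (constant).
So c_j = 3j^3 - 4j^2 + 3j + 1.
Evaluating at j = 13 gives c_{13} = 5955.

5955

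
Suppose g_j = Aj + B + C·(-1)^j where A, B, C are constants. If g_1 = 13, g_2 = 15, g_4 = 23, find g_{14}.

At j = 1, 2, 4: A + B - C = 13; 2A + B + C = 15; 4A + B + C = 23.
Subtracting the first from the second: A + 2C = 2.
Subtracting the second from the third: 2A = 8.
Solving: C = -1, A = 4, then B = 8.
Therefore g_{14} = 56 + 8 + (-1)·1 = 63.

63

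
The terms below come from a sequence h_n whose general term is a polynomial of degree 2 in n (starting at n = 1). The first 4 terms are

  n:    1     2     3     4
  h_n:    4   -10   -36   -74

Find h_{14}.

-1114

1st diffs: -14, -26, -38.
2nd diffs: -12, -12 (constant).
Newton forward-difference form: h_n = 4 + (-14)·C(n-1,1) + (-12)·C(n-1,2).
At n = 14: n-1 = 13, so h_{14} = 4 - 182 - 936 = -1114.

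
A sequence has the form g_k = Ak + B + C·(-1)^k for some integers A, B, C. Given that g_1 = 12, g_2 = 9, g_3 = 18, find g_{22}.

69

The three given values yield: A + B - C = 12; 2A + B + C = 9; 3A + B - C = 18.
Subtracting the first from the second: A + 2C = -3.
Subtracting the second from the third: A - 2C = 9.
Solving: C = -3, A = 3, then B = 6.
Hence g_{22} = 3·22 + 6 + (-3)·1 = 69.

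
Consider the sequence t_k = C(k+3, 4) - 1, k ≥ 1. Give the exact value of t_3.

C(6, 4) = 15, so t_3 = 14.

14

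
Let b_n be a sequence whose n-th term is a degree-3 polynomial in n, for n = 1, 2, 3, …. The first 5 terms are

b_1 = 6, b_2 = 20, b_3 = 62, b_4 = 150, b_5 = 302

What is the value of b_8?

1st diffs: 14, 42, 88, 152.
2nd diffs: 28, 46, 64.
3rd diffs: 18, 18 (constant).
Newton forward-difference form: b_n = 6 + 14·C(n-1,1) + 28·C(n-1,2) + 18·C(n-1,3).
At n = 8: n-1 = 7, so b_8 = 6 + 98 + 588 + 630 = 1322.

1322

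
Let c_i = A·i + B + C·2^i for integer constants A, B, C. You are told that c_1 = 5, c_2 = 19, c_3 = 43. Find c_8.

At i = 1, 2, 3: A + B + 2C = 5; 2A + B + 4C = 19; 3A + B + 8C = 43.
Subtracting the first from the second: A + 2C = 14.
Subtracting the second from the third: A + 4C = 24.
Solving: C = 5, A = 4, then B = -9.
Therefore c_8 = 32 + (-9) + 5·256 = 1303.

1303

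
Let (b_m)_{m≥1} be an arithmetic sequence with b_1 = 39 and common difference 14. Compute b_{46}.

669

b_m = 39 + (m - 1)·14.
b_{46} = 39 + 45·14 = 669.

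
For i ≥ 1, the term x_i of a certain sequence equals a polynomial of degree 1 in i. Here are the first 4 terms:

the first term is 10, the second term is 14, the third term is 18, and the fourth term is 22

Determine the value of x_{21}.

90

1st diffs: 4, 4, 4 (constant).
So x_i = 4i + 6.
Evaluating at i = 21 gives x_{21} = 90.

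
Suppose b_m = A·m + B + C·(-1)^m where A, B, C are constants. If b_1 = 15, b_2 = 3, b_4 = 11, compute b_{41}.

175

At m = 1, 2, 4: A + B - C = 15; 2A + B + C = 3; 4A + B + C = 11.
Subtracting the first from the second: A + 2C = -12.
Subtracting the second from the third: 2A = 8.
Solving: C = -8, A = 4, then B = 3.
So b_m = 4·m + 3 + (-8)·(-1)^m; at m=41 this is 175.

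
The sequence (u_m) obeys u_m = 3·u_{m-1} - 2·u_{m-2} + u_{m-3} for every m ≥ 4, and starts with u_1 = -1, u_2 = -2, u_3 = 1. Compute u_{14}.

Applying the relation repeatedly:
u_4 = 6  u_5 = 14  u_6 = 31  …  u_{11} = 2076  u_{12} = 4826  u_{13} = 11219  u_{14} = 26081.

26081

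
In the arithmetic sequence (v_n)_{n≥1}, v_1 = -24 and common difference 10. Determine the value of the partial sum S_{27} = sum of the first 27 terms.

v_n = -24 + (n - 1)·10.
v_{27} = 236; S = 27·(-24 + 236)/2 = 2862.

2862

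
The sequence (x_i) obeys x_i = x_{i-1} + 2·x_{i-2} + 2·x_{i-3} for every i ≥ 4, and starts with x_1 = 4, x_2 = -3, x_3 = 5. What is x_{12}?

4355

Iterate the recurrence:
x_4 = 7;  x_5 = 11;  x_6 = 35;  x_7 = 71;  x_8 = 163;  x_9 = 375;  x_{10} = 843;  x_{11} = 1919;  x_{12} = 4355.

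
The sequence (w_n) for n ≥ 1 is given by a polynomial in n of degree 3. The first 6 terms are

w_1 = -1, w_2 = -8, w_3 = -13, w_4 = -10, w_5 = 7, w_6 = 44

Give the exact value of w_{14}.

1780

1st diffs: -7, -5, 3, 17, 37.
2nd diffs: 2, 8, 14, 20.
3rd diffs: 6, 6, 6 (constant).
Newton forward-difference form: w_n = -1 + (-7)·C(n-1,1) + 2·C(n-1,2) + 6·C(n-1,3).
At n = 14: n-1 = 13, so w_{14} = -1 - 91 + 156 + 1716 = 1780.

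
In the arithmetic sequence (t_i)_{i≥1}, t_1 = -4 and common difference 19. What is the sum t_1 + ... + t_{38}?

t_i = -4 + (i - 1)·19.
t_{38} = 699; S = 38·(-4 + 699)/2 = 13205.

13205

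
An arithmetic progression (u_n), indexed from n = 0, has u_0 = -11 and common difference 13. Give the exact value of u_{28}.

353

u_n = -11 + (n - 0)·13.
u_{28} = -11 + 28·13 = 353.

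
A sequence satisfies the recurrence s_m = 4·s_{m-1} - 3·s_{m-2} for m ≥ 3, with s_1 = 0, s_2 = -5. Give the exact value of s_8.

Iterate the recurrence:
s_3 = -20;  s_4 = -65;  s_5 = -200;  s_6 = -605;  s_7 = -1820;  s_8 = -5465.
(Characteristic roots are 3 and 1.)

-5465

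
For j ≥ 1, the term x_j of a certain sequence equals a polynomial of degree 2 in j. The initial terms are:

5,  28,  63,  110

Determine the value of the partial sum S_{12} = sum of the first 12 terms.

4218

1st diffs: 23, 35, 47.
2nd diffs: 12, 12 (constant).
So x_j = 6j^2 + 5j - 6.
Continuing: …, 169, 240, 323, 418, …, x_{12} = 918.
Summing j = 1..12 (12 terms) gives 4218.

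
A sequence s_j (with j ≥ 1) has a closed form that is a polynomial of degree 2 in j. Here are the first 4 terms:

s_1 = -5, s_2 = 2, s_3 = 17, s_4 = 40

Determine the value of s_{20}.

1st diffs: 7, 15, 23.
2nd diffs: 8, 8 (constant).
So s_j = 4j^2 - 5j - 4.
Evaluating at j = 20 gives s_{20} = 1496.

1496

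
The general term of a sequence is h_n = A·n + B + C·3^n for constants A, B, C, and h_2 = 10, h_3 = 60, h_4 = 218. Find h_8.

Plug in n = 2, 3, 4: 2A + B + 9C = 10; 3A + B + 27C = 60; 4A + B + 81C = 218.
Subtracting the first from the second: A + 18C = 50.
Subtracting the second from the third: A + 54C = 158.
Solving: C = 3, A = -4, then B = -9.
Hence h_8 = -4·8 + (-9) + 3·6561 = 19642.

19642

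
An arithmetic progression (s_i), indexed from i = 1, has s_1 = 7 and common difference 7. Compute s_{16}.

112

s_i = 7 + (i - 1)·7.
s_{16} = 7 + 15·7 = 112.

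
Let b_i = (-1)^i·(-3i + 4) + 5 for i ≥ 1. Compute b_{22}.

(-1)^22 = 1; -3i + 4 at i=22 is -62; so b_{22} = -57.

-57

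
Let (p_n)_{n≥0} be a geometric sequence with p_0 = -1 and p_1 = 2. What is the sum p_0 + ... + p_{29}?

357913941

Common ratio r = -2.
p_n = (-1)·(-2)^(n-0).
S = (-1)·((-2)^30 - 1)/(-2 - 1) = (-1)·(1073741824 - 1)/(-3) = 357913941.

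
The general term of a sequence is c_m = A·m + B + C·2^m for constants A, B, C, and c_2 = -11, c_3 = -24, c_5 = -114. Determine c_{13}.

Write the equations: 2A + B + 4C = -11; 3A + B + 8C = -24; 5A + B + 32C = -114.
Subtracting the first from the second: A + 4C = -13.
Subtracting the second from the third: 2A + 24C = -90.
Solving: C = -4, A = 3, then B = -1.
Therefore c_{13} = 39 + (-1) + (-4)·8192 = -32730.

-32730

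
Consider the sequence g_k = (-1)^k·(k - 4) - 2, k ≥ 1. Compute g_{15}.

(-1)^15 = -1; k - 4 at k=15 is 11; so g_{15} = -13.

-13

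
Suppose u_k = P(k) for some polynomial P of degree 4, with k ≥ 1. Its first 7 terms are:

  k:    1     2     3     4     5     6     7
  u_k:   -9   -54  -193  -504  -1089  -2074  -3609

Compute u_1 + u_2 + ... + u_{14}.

-164563

1st diffs: -45, -139, -311, -585, -985, -1535.
2nd diffs: -94, -172, -274, -400, -550.
3rd diffs: -78, -102, -126, -150.
4th diffs: -24, -24, -24 (constant).
Newton forward-difference form: u_k = -9 + (-45)·C(k-1,1) + (-94)·C(k-1,2) + (-78)·C(k-1,3) + (-24)·C(k-1,4).
Continuing: …, -5868, -9049, -13374, -19089, …, u_{14} = -47394.
Summing k = 1..14 (14 terms) gives -164563.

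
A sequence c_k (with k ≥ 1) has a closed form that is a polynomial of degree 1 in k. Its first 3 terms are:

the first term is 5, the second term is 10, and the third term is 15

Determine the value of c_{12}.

1st diffs: 5, 5 (constant).
So c_k = 5k.
Evaluating at k = 12 gives c_{12} = 60.

60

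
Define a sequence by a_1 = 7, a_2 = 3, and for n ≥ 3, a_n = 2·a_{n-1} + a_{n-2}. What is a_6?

171

Step forward from the initial values:
a_3 = 13, a_4 = 29, a_5 = 71, a_6 = 171.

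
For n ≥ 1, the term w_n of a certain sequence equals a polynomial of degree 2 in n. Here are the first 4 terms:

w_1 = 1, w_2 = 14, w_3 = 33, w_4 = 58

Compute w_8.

1st diffs: 13, 19, 25.
2nd diffs: 6, 6 (constant).
Newton forward-difference form: w_n = 1 + 13·C(n-1,1) + 6·C(n-1,2).
At n = 8: n-1 = 7, so w_8 = 1 + 91 + 126 = 218.

218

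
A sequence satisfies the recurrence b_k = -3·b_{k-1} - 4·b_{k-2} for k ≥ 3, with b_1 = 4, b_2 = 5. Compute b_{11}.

-4495

Compute successive terms:
b_3 = -31;  b_4 = 73;  b_5 = -95;  b_6 = -7;  b_7 = 401;  b_8 = -1175;  b_9 = 1921;  b_{10} = -1063;  b_{11} = -4495.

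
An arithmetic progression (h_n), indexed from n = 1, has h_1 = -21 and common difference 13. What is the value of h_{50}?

616

h_n = -21 + (n - 1)·13.
h_{50} = -21 + 49·13 = 616.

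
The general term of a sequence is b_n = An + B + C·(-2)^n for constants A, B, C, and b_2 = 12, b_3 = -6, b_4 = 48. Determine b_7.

The three given values yield: 2A + B + 4C = 12; 3A + B - 8C = -6; 4A + B + 16C = 48.
Subtracting the first from the second: A - 12C = -18.
Subtracting the second from the third: A + 24C = 54.
Solving: C = 2, A = 6, then B = -8.
So b_n = 6·n + (-8) + 2·(-2)^n; at n=7 this is -222.

-222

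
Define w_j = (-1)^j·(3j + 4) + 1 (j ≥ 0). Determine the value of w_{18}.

(-1)^18 = 1; 3j + 4 at j=18 is 58; so w_{18} = 59.

59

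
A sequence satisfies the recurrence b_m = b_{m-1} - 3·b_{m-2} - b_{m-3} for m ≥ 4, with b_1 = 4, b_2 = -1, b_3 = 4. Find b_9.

b_4 = 3  b_5 = -8  b_6 = -21  b_7 = 0  b_8 = 71  b_9 = 92.

92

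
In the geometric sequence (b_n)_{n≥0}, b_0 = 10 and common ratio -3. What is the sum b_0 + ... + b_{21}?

-78452649020

b_n = 10·(-3)^(n-0).
S = 10·((-3)^22 - 1)/(-3 - 1) = 10·(31381059609 - 1)/(-4) = -78452649020.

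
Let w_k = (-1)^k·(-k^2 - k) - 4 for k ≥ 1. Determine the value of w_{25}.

646

(-1)^25 = -1; -k^2 - k at k=25 is -650; so w_{25} = 646.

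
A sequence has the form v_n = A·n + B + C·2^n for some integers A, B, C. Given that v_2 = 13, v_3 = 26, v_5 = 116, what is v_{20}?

4194247

At n = 2, 3, 5: 2A + B + 4C = 13; 3A + B + 8C = 26; 5A + B + 32C = 116.
Subtracting the first from the second: A + 4C = 13.
Subtracting the second from the third: 2A + 24C = 90.
Solving: C = 4, A = -3, then B = 3.
So v_n = -3·n + 3 + 4·2^n; at n=20 this is 4194247.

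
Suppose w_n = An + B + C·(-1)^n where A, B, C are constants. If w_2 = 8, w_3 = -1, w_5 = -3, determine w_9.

-7

At n = 2, 3, 5: 2A + B + C = 8; 3A + B - C = -1; 5A + B - C = -3.
Subtracting the first from the second: A - 2C = -9.
Subtracting the second from the third: 2A = -2.
Solving: C = 4, A = -1, then B = 6.
Therefore w_9 = -9 + 6 + 4·(-1) = -7.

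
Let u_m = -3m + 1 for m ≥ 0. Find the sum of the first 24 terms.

Over m = 0..23: Σm = 276.
Total = (-3)·276 + (1)·24 = -804.

-804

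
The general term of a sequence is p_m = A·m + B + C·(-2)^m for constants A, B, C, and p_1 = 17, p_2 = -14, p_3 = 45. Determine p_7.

Write the equations: A + B - 2C = 17; 2A + B + 4C = -14; 3A + B - 8C = 45.
Subtracting the first from the second: A + 6C = -31.
Subtracting the second from the third: A - 12C = 59.
Solving: C = -5, A = -1, then B = 8.
So p_m = -1·m + 8 + (-5)·(-2)^m; at m=7 this is 641.

641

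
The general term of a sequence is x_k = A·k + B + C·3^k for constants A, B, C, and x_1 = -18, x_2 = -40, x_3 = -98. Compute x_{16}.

-129140232

The three given values yield: A + B + 3C = -18; 2A + B + 9C = -40; 3A + B + 27C = -98.
Subtracting the first from the second: A + 6C = -22.
Subtracting the second from the third: A + 18C = -58.
Solving: C = -3, A = -4, then B = -5.
So x_k = -4·k + (-5) + (-3)·3^k; at k=16 this is -129140232.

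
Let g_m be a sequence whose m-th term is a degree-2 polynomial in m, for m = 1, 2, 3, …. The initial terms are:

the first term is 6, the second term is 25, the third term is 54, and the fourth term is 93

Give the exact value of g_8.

349

1st diffs: 19, 29, 39.
2nd diffs: 10, 10 (constant).
So g_m = 5m^2 + 4m - 3.
Evaluating at m = 8 gives g_8 = 349.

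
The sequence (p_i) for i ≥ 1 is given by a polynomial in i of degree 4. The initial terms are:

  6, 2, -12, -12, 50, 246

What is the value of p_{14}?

1st diffs: -4, -14, 0, 62, 196.
2nd diffs: -10, 14, 62, 134.
3rd diffs: 24, 48, 72.
4th diffs: 24, 24 (constant).
Newton forward-difference form: p_i = 6 + (-4)·C(i-1,1) + (-10)·C(i-1,2) + 24·C(i-1,3) + 24·C(i-1,4).
At i = 14: i-1 = 13, so p_{14} = 6 - 52 - 780 + 6864 + 17160 = 23198.

23198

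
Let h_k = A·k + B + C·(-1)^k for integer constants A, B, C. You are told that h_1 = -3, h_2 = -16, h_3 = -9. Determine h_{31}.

-93

Plug in k = 1, 2, 3: A + B - C = -3; 2A + B + C = -16; 3A + B - C = -9.
Subtracting the first from the second: A + 2C = -13.
Subtracting the second from the third: A - 2C = 7.
Solving: C = -5, A = -3, then B = -5.
Hence h_{31} = -3·31 + (-5) + (-5)·(-1) = -93.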